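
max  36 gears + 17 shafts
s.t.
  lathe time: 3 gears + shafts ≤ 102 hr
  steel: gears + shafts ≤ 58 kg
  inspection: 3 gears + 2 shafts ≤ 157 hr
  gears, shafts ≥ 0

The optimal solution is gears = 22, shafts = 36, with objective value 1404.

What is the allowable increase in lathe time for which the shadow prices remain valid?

38

Binding constraints: lathe time, steel. The basis is B = [[3,1],[1,1]] with det 2.
Per unit increase in lathe time, x* moves by d = (0.5, -0.5).
The basis stays optimal until inspection becomes binding; allowable increase = 38 hr.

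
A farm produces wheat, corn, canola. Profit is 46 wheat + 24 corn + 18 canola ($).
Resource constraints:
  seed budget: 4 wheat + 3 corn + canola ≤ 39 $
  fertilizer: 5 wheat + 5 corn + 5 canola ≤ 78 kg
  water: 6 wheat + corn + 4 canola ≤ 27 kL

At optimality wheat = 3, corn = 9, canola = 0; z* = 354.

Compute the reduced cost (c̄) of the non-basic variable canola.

-1

At the optimum: seed budget uses 39 of 39 (binding); fertilizer uses 60 of 78 (slack = 18); water uses 27 of 27 (binding).
Since fertilizer is not tight, its dual is 0.
Dual feasibility on the basic columns requires 4·y_seed budget + 6·y_water = 46, 3·y_seed budget + 1·y_water = 24.
Solving: y_seed budget = 7, y_water = 3.
Reduced cost of canola: c₃ − yᵀa₃ = 18 − (7·1 + 3·4) = 18 − 19 = -1.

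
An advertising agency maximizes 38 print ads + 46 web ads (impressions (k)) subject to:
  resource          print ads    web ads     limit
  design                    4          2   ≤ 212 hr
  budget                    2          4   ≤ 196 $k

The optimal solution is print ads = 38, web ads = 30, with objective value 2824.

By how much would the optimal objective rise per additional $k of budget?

Both design and budget are binding at x*.
From A_Bᵀ y = c: 4·y_design + 2·y_budget = 38; 2·y_design + 4·y_budget = 46.
This yields shadow prices y_design = 5, y_budget = 9.
Shadow price of budget = 9.

9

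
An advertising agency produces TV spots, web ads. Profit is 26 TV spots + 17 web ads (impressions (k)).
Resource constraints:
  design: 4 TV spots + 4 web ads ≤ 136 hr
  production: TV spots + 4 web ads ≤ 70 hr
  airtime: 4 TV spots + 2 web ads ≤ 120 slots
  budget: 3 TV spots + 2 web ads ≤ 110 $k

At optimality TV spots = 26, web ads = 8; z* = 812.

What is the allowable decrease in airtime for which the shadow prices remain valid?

8

Binding constraints: design, airtime. The basis is B = [[4,4],[4,2]] with det -8.
Per unit decrease in airtime, x* moves by d = (-0.5, 0.5).
The basis stays optimal until production becomes binding; allowable decrease = 8 slots.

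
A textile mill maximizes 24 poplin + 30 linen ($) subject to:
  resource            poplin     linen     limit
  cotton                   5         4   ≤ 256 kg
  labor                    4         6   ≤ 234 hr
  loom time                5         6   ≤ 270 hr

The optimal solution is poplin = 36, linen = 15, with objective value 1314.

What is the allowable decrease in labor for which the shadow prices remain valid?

Binding constraints: labor, loom time. The basis is B = [[4,6],[5,6]] with det -6.
Per unit decrease in labor, x* moves by d = (1, -0.8333).
The basis stays optimal until cotton becomes binding; allowable decrease = 9.6 hr.

9.6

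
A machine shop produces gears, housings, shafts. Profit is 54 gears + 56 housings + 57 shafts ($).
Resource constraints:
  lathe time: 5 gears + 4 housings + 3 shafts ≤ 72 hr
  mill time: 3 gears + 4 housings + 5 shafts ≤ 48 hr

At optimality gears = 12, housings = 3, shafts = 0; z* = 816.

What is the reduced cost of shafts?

-1

Both lathe time and mill time are binding at x*.
From A_Bᵀ y = c: 5·y_lathe time + 3·y_mill time = 54; 4·y_lathe time + 4·y_mill time = 56.
→ y_lathe time = 6 and y_mill time = 8.
Reduced cost of shafts: c₃ − yᵀa₃ = 57 − (6·3 + 8·5) = 57 − 58 = -1.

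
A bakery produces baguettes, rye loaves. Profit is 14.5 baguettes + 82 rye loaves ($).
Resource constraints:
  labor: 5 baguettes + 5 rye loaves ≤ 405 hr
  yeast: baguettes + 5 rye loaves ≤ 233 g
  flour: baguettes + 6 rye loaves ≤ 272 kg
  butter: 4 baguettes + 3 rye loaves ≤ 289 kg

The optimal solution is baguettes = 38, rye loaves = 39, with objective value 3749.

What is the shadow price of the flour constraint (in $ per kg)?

9.5

At the optimum: labor uses 385 of 405 (slack = 20); yeast uses 233 of 233 (binding); flour uses 272 of 272 (binding); butter uses 269 of 289 (slack = 20).
By complementary slackness, y = 0 for the non-binding constraints.
From A_Bᵀ y = c: 1·y_yeast + 1·y_flour = 14.5; 5·y_yeast + 6·y_flour = 82.
This yields shadow prices y_yeast = 5, y_flour = 9.5.
Shadow price of flour = 9.5.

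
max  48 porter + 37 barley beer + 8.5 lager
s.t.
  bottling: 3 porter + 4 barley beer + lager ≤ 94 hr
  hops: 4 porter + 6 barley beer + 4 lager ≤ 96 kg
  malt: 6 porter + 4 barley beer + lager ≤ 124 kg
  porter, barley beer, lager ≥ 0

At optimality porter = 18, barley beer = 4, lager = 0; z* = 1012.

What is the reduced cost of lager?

Check each constraint at x*: bottling 70/94 (slack 24); hops 96/96 (tight); malt 124/124 (tight).
By complementary slackness, y = 0 for the non-binding constraint.
The binding rows give the dual system: 4·y_hops + 6·y_malt = 48 and 6·y_hops + 4·y_malt = 37.
This yields shadow prices y_hops = 1.5, y_malt = 7.
Reduced cost of lager: c₃ − yᵀa₃ = 8.5 − (1.5·4 + 7·1) = 8.5 − 13 = -4.5.

-4.5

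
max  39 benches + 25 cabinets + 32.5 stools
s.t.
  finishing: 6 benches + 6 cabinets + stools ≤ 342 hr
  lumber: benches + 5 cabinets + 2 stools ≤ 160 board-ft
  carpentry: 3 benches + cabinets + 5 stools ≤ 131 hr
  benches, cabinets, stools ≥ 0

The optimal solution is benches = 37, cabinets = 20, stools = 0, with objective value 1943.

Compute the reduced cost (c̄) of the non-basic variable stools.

-5.5

At the optimum: finishing uses 342 of 342 (binding); lumber uses 137 of 160 (slack = 23); carpentry uses 131 of 131 (binding).
By complementary slackness, y = 0 for the non-binding constraint.
Dual feasibility on the basic columns requires 6·y_finishing + 3·y_carpentry = 39, 6·y_finishing + 1·y_carpentry = 25.
→ y_finishing = 3 and y_carpentry = 7.
Reduced cost of stools: c₃ − yᵀa₃ = 32.5 − (3·1 + 7·5) = 32.5 − 38 = -5.5.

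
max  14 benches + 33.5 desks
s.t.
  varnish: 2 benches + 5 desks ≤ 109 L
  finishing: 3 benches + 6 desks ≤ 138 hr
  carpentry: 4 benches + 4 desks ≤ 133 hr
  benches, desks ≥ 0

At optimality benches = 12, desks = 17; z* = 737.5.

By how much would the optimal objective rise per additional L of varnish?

5.5

At the optimum: varnish uses 109 of 109 (binding); finishing uses 138 of 138 (binding); carpentry uses 116 of 133 (slack = 17).
Slack constraints have shadow price 0 (complementary slackness).
The binding rows give the dual system: 2·y_varnish + 3·y_finishing = 14 and 5·y_varnish + 6·y_finishing = 33.5.
This yields shadow prices y_varnish = 5.5, y_finishing = 1.
Shadow price of varnish = 5.5.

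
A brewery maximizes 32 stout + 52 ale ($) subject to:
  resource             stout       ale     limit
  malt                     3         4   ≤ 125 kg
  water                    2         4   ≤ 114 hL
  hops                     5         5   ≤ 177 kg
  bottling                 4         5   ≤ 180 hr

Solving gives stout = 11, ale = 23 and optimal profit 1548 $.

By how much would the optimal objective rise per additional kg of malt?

Binding: malt and water. Non-binding: hops (7 unused), bottling (21 unused).
Slack constraints have shadow price 0 (complementary slackness).
The binding rows give the dual system: 3·y_malt + 2·y_water = 32 and 4·y_malt + 4·y_water = 52.
→ y_malt = 6 and y_water = 7.
Shadow price of malt = 6.

6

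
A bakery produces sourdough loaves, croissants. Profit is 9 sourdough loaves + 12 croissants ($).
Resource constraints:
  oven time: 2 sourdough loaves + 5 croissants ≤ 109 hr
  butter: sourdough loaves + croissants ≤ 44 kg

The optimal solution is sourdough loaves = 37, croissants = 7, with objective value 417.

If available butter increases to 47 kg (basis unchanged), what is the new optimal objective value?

438

Both oven time and butter are binding at x*.
From A_Bᵀ y = c: 2·y_oven time + 1·y_butter = 9; 5·y_oven time + 1·y_butter = 12.
Solving: y_oven time = 1, y_butter = 7.
Δz = y_butter·Δb = 7 × (3) = 21, so new z* = 417 + 21 = 438.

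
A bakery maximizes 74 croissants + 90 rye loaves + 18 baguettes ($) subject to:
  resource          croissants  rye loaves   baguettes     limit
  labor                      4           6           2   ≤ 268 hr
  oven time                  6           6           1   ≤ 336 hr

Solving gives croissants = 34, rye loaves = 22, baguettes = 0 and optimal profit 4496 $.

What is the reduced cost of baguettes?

At the optimum: labor uses 268 of 268 (binding); oven time uses 336 of 336 (binding).
From A_Bᵀ y = c: 4·y_labor + 6·y_oven time = 74; 6·y_labor + 6·y_oven time = 90.
→ y_labor = 8 and y_oven time = 7.
Reduced cost of baguettes: c₃ − yᵀa₃ = 18 − (8·2 + 7·1) = 18 − 23 = -5.

-5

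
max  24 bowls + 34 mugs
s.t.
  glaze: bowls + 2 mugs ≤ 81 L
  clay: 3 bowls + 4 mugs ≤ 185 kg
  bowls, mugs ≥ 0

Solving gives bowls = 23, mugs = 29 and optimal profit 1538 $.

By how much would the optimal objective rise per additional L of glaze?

3

Both glaze and clay are binding at x*.
From A_Bᵀ y = c: 1·y_glaze + 3·y_clay = 24; 2·y_glaze + 4·y_clay = 34.
Solving: y_glaze = 3, y_clay = 7.
Shadow price of glaze = 3.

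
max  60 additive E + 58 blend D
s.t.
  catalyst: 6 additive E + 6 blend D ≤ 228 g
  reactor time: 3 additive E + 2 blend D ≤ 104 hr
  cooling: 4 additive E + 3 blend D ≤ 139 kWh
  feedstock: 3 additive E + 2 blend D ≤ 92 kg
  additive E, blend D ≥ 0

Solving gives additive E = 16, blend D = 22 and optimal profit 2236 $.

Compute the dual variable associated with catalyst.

At the optimum: catalyst uses 228 of 228 (binding); reactor time uses 92 of 104 (slack = 12); cooling uses 130 of 139 (slack = 9); feedstock uses 92 of 92 (binding).
Slack constraints have shadow price 0 (complementary slackness).
From A_Bᵀ y = c: 6·y_catalyst + 3·y_feedstock = 60; 6·y_catalyst + 2·y_feedstock = 58.
→ y_catalyst = 9 and y_feedstock = 2.
Shadow price of catalyst = 9.

9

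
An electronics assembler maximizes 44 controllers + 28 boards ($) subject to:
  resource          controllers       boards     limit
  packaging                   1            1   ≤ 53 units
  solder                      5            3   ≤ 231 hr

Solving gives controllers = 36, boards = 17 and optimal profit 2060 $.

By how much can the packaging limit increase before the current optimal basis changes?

Binding constraints: packaging, solder. The basis is B = [[1,1],[5,3]] with det -2.
Per unit increase in packaging, x* moves by d = (-1.5, 2.5).
The basis stays optimal until controllers reaches 0; allowable increase = 24 units.

24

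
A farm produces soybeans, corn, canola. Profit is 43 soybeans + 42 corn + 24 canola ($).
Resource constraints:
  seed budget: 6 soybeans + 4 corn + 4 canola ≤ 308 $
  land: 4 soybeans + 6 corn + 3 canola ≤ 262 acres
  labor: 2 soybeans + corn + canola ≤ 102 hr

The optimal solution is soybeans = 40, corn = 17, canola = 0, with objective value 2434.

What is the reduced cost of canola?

-6

Check each constraint at x*: seed budget 308/308 (tight); land 262/262 (tight); labor 97/102 (slack 5).
Slack constraints have shadow price 0 (complementary slackness).
The binding rows give the dual system: 6·y_seed budget + 4·y_land = 43 and 4·y_seed budget + 6·y_land = 42.
Solving: y_seed budget = 4.5, y_land = 4.
Reduced cost of canola: c₃ − yᵀa₃ = 24 − (4.5·4 + 4·3) = 24 − 30 = -6.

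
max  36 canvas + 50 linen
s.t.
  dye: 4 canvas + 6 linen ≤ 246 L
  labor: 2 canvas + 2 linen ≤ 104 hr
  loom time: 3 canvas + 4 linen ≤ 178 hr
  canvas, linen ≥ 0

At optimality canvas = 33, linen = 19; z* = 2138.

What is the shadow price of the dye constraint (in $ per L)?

At the optimum: dye uses 246 of 246 (binding); labor uses 104 of 104 (binding); loom time uses 175 of 178 (slack = 3).
Since loom time is not tight, its dual is 0.
The binding rows give the dual system: 4·y_dye + 2·y_labor = 36 and 6·y_dye + 2·y_labor = 50.
This yields shadow prices y_dye = 7, y_labor = 4.
Shadow price of dye = 7.

7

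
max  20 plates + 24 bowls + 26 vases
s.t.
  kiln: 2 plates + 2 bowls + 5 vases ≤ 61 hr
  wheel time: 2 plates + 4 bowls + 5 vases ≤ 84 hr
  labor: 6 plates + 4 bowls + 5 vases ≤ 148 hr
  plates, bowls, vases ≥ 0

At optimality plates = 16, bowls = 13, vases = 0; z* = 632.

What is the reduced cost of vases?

At the optimum: kiln uses 58 of 61 (slack = 3); wheel time uses 84 of 84 (binding); labor uses 148 of 148 (binding).
Since kiln is not tight, its dual is 0.
Dual feasibility on the basic columns requires 2·y_wheel time + 6·y_labor = 20, 4·y_wheel time + 4·y_labor = 24.
This yields shadow prices y_wheel time = 4, y_labor = 2.
Reduced cost of vases: c₃ − yᵀa₃ = 26 − (4·5 + 2·5) = 26 − 30 = -4.

-4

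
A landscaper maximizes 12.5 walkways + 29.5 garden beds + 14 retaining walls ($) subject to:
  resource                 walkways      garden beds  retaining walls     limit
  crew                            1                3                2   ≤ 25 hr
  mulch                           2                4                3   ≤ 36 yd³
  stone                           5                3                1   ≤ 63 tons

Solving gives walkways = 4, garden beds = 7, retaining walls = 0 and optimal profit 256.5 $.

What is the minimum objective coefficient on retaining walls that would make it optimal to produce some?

21

At the optimum: crew uses 25 of 25 (binding); mulch uses 36 of 36 (binding); stone uses 41 of 63 (slack = 22).
Since stone is not tight, its dual is 0.
Dual feasibility on the basic columns requires 1·y_crew + 2·y_mulch = 12.5, 3·y_crew + 4·y_mulch = 29.5.
→ y_crew = 4.5 and y_mulch = 4.
retaining walls enters the basis when its profit ≥ yᵀa₃ = 4.5·2 + 4·3 = 21.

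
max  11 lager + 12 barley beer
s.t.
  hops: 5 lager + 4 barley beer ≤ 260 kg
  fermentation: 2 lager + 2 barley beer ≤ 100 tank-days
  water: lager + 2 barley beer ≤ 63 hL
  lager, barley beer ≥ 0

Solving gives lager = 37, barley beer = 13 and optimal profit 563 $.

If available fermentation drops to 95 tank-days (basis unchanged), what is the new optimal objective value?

538

Check each constraint at x*: hops 237/260 (slack 23); fermentation 100/100 (tight); water 63/63 (tight).
Slack constraints have shadow price 0 (complementary slackness).
Dual feasibility on the basic columns requires 2·y_fermentation + 1·y_water = 11, 2·y_fermentation + 2·y_water = 12.
→ y_fermentation = 5 and y_water = 1.
Δz = y_fermentation·Δb = 5 × (-5) = -25, so new z* = 563 − 25 = 538.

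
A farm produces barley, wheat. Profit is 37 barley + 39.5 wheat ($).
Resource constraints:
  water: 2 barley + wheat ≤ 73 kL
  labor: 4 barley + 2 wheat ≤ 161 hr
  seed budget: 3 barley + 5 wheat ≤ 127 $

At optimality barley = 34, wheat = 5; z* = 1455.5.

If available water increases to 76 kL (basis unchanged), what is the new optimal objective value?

Check each constraint at x*: water 73/73 (tight); labor 146/161 (slack 15); seed budget 127/127 (tight).
By complementary slackness, y = 0 for the non-binding constraint.
Dual feasibility on the basic columns requires 2·y_water + 3·y_seed budget = 37, 1·y_water + 5·y_seed budget = 39.5.
This yields shadow prices y_water = 9.5, y_seed budget = 6.
Δz = y_water·Δb = 9.5 × (3) = 28.5, so new z* = 1455.5 + 28.5 = 1484.

1484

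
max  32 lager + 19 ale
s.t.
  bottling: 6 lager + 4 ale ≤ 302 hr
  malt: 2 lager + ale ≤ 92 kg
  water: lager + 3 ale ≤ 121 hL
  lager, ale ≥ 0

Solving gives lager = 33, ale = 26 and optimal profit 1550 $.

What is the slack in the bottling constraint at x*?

0

bottling used = 6·33 + 4·26 = 302; slack = 302 − 302 = 0.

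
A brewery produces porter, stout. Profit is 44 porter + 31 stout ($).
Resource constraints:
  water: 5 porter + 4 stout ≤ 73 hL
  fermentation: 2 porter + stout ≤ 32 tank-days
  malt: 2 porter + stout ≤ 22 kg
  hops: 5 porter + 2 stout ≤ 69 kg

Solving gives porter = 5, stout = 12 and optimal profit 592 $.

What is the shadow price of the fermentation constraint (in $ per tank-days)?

0

At the optimum: water uses 73 of 73 (binding); fermentation uses 22 of 32 (slack = 10); malt uses 22 of 22 (binding); hops uses 49 of 69 (slack = 20).
By complementary slackness, y = 0 for the non-binding constraints.
From A_Bᵀ y = c: 5·y_water + 2·y_malt = 44; 4·y_water + 1·y_malt = 31.
→ y_water = 6 and y_malt = 7.
Shadow price of fermentation = 0.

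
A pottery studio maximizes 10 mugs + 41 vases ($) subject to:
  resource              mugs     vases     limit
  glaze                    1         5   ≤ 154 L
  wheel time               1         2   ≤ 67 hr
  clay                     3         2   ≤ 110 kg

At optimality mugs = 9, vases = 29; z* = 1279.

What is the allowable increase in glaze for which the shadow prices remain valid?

13.5

Binding constraints: glaze, wheel time. The basis is B = [[1,5],[1,2]] with det -3.
Per unit increase in glaze, x* moves by d = (-0.6667, 0.3333).
The basis stays optimal until mugs reaches 0; allowable increase = 13.5 L.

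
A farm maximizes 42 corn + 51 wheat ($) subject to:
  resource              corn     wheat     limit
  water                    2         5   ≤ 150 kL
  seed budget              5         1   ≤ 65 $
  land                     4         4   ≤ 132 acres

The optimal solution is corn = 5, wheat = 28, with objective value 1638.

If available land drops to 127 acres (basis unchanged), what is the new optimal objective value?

1593

At the optimum: water uses 150 of 150 (binding); seed budget uses 53 of 65 (slack = 12); land uses 132 of 132 (binding).
By complementary slackness, y = 0 for the non-binding constraint.
The binding rows give the dual system: 2·y_water + 4·y_land = 42 and 5·y_water + 4·y_land = 51.
→ y_water = 3 and y_land = 9.
Δz = y_land·Δb = 9 × (-5) = -45, so new z* = 1638 − 45 = 1593.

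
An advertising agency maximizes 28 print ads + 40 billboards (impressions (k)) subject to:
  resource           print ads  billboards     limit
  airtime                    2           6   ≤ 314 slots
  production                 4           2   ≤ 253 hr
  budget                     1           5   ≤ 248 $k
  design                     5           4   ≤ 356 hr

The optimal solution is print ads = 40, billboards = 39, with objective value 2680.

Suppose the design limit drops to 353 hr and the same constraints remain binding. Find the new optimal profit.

Binding: airtime and design. Non-binding: production (15 unused), budget (13 unused).
Since production, budget are not tight, their duals are 0.
Dual feasibility on the basic columns requires 2·y_airtime + 5·y_design = 28, 6·y_airtime + 4·y_design = 40.
This yields shadow prices y_airtime = 4, y_design = 4.
Δz = y_design·Δb = 4 × (-3) = -12, so new z* = 2680 − 12 = 2668.

2668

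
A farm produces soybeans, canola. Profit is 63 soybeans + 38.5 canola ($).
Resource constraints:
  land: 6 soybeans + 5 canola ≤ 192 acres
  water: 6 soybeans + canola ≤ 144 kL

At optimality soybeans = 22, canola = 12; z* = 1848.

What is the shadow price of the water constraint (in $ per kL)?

3.5

At the optimum: land uses 192 of 192 (binding); water uses 144 of 144 (binding).
The binding rows give the dual system: 6·y_land + 6·y_water = 63 and 5·y_land + 1·y_water = 38.5.
→ y_land = 7 and y_water = 3.5.
Shadow price of water = 3.5.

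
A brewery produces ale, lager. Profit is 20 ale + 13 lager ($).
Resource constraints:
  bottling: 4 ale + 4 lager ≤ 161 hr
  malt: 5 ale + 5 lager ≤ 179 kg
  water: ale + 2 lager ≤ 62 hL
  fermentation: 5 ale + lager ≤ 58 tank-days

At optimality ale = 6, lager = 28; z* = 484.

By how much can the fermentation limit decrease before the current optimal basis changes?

Binding constraints: water, fermentation. The basis is B = [[1,2],[5,1]] with det -9.
Per unit decrease in fermentation, x* moves by d = (-0.2222, 0.1111).
The basis stays optimal until ale reaches 0; allowable decrease = 27 tank-days.

27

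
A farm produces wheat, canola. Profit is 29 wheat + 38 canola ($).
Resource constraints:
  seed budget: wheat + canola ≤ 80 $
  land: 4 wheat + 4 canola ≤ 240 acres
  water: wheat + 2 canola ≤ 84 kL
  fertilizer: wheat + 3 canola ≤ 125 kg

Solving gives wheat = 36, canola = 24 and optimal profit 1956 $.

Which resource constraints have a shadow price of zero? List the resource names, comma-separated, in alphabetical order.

seed budget: 60/80 (slack 20)
land: 240/240 (binding)
water: 84/84 (binding)
fertilizer: 108/125 (slack 17)
By complementary slackness, a constraint with positive slack has shadow price 0 → fertilizer, seed budget.

fertilizer, seed budget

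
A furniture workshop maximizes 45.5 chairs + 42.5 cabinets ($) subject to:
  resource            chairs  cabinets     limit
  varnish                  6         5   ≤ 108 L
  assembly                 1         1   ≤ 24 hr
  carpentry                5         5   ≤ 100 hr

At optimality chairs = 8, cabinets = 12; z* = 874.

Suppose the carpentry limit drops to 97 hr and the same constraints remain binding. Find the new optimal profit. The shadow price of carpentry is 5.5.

857.5

Δb = -3, so new z* = 874 + (5.5)·(-3) = 874 − 16.5 = 857.5.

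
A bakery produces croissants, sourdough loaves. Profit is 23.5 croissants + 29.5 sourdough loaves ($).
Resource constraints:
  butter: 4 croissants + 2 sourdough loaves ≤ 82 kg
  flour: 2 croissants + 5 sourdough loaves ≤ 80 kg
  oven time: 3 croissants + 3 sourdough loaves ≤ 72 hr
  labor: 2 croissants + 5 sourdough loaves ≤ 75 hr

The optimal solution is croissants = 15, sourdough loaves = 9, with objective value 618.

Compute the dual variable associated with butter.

At the optimum: butter uses 78 of 82 (slack = 4); flour uses 75 of 80 (slack = 5); oven time uses 72 of 72 (binding); labor uses 75 of 75 (binding).
By complementary slackness, y = 0 for the non-binding constraints.
Dual feasibility on the basic columns requires 3·y_oven time + 2·y_labor = 23.5, 3·y_oven time + 5·y_labor = 29.5.
→ y_oven time = 6.5 and y_labor = 2.
Shadow price of butter = 0.

0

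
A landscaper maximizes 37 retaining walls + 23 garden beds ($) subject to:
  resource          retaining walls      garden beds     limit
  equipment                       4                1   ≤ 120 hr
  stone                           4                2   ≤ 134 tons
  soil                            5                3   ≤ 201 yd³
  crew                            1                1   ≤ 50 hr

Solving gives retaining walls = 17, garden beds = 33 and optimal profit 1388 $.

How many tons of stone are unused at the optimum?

0

stone used = 4·17 + 2·33 = 134; slack = 134 − 134 = 0.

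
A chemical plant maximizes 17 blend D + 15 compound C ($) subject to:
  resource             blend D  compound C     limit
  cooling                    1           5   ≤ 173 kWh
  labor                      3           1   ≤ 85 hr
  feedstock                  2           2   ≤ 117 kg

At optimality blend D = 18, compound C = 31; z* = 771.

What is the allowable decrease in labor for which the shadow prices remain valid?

Binding constraints: cooling, labor. The basis is B = [[1,5],[3,1]] with det -14.
Per unit decrease in labor, x* moves by d = (-0.3571, 0.0714).
The basis stays optimal until blend D reaches 0; allowable decrease = 50.4 hr.

50.4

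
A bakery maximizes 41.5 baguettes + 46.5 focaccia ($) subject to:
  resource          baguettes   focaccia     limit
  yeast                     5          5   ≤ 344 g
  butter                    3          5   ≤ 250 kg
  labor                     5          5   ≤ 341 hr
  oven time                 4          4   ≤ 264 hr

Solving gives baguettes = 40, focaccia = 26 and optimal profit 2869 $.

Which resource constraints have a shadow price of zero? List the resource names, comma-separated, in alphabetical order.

yeast: 330/344 (slack 14)
butter: 250/250 (binding)
labor: 330/341 (slack 11)
oven time: 264/264 (binding)
By complementary slackness, a constraint with positive slack has shadow price 0 → labor, yeast.

labor, yeast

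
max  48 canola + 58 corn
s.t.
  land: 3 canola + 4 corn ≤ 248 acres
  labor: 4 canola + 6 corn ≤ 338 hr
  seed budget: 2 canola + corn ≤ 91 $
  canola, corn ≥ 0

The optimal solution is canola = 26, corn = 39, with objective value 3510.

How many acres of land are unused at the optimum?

14

land used = 3·26 + 4·39 = 234; slack = 248 − 234 = 14.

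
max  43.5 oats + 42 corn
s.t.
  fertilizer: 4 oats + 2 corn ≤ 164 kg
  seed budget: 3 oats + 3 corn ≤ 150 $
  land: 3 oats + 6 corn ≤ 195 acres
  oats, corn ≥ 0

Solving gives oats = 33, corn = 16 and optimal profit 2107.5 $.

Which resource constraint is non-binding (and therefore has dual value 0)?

seed budget

fertilizer: 164/164 (binding)
seed budget: 147/150 (slack 3)
land: 195/195 (binding)
By complementary slackness, a constraint with positive slack has shadow price 0 → seed budget.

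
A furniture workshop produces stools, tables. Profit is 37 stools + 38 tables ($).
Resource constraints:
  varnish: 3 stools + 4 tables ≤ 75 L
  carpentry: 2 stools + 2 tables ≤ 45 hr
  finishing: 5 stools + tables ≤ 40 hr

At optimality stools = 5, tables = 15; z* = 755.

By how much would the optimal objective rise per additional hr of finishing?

2

At the optimum: varnish uses 75 of 75 (binding); carpentry uses 40 of 45 (slack = 5); finishing uses 40 of 40 (binding).
Slack constraints have shadow price 0 (complementary slackness).
Dual feasibility on the basic columns requires 3·y_varnish + 5·y_finishing = 37, 4·y_varnish + 1·y_finishing = 38.
→ y_varnish = 9 and y_finishing = 2.
Shadow price of finishing = 2.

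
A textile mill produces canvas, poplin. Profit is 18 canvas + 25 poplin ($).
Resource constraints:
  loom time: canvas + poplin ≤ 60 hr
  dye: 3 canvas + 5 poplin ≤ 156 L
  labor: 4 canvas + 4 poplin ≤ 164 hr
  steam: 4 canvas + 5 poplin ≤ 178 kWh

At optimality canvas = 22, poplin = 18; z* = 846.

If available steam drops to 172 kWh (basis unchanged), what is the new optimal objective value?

828

Binding: dye and steam. Non-binding: loom time (20 unused), labor (4 unused).
Slack constraints have shadow price 0 (complementary slackness).
The binding rows give the dual system: 3·y_dye + 4·y_steam = 18 and 5·y_dye + 5·y_steam = 25.
This yields shadow prices y_dye = 2, y_steam = 3.
Δz = y_steam·Δb = 3 × (-6) = -18, so new z* = 846 − 18 = 828.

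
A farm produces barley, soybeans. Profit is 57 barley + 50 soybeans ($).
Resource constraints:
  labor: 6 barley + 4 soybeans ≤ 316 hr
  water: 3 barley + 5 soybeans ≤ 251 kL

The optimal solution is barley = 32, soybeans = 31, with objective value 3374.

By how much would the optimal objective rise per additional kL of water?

4

At the optimum: labor uses 316 of 316 (binding); water uses 251 of 251 (binding).
The binding rows give the dual system: 6·y_labor + 3·y_water = 57 and 4·y_labor + 5·y_water = 50.
Solving: y_labor = 7.5, y_water = 4.
Shadow price of water = 4.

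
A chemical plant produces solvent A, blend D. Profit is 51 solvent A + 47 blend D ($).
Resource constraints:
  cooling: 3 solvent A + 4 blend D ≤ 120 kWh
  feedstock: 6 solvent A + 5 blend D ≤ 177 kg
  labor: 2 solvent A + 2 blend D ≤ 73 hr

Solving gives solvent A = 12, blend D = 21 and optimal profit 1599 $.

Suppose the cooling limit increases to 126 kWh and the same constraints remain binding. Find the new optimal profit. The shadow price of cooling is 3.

Δb = 6, so new z* = 1599 + (3)·(6) = 1599 + 18 = 1617.

1617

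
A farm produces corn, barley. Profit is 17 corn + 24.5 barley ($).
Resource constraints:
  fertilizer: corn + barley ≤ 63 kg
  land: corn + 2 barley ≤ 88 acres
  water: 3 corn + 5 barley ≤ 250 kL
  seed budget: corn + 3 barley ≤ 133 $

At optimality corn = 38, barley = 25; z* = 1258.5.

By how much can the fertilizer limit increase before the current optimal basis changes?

11

Binding constraints: fertilizer, land. The basis is B = [[1,1],[1,2]] with det 1.
Per unit increase in fertilizer, x* moves by d = (2, -1).
The basis stays optimal until water becomes binding; allowable increase = 11 kg.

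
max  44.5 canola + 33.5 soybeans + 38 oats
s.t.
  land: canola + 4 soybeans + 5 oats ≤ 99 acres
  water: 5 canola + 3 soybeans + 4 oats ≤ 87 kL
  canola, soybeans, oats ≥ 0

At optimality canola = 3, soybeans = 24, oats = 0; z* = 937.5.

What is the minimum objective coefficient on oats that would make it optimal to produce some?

44

Both land and water are binding at x*.
Dual feasibility on the basic columns requires 1·y_land + 5·y_water = 44.5, 4·y_land + 3·y_water = 33.5.
→ y_land = 2 and y_water = 8.5.
oats enters the basis when its profit ≥ yᵀa₃ = 2·5 + 8.5·4 = 44.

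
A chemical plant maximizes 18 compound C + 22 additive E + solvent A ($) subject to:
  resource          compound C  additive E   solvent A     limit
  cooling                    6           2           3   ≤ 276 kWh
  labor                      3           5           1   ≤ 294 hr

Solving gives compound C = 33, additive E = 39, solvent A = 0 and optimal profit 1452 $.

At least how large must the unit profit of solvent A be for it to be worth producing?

7

Check each constraint at x*: cooling 276/276 (tight); labor 294/294 (tight).
The binding rows give the dual system: 6·y_cooling + 3·y_labor = 18 and 2·y_cooling + 5·y_labor = 22.
This yields shadow prices y_cooling = 1, y_labor = 4.
solvent A enters the basis when its profit ≥ yᵀa₃ = 1·3 + 4·1 = 7.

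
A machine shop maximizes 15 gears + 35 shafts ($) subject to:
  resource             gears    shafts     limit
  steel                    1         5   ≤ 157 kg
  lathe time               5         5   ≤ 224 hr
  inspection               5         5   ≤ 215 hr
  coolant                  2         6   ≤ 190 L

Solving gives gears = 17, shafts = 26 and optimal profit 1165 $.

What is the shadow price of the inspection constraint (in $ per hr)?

At the optimum: steel uses 147 of 157 (slack = 10); lathe time uses 215 of 224 (slack = 9); inspection uses 215 of 215 (binding); coolant uses 190 of 190 (binding).
By complementary slackness, y = 0 for the non-binding constraints.
From A_Bᵀ y = c: 5·y_inspection + 2·y_coolant = 15; 5·y_inspection + 6·y_coolant = 35.
Solving: y_inspection = 1, y_coolant = 5.
Shadow price of inspection = 1.

1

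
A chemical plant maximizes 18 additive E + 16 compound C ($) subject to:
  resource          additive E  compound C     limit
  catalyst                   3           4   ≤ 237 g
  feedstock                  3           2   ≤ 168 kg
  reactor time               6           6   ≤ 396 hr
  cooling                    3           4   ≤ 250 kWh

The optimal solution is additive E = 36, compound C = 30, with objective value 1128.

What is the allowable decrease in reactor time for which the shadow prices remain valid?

60

Binding constraints: feedstock, reactor time. The basis is B = [[3,2],[6,6]] with det 6.
Per unit decrease in reactor time, x* moves by d = (0.3333, -0.5).
The basis stays optimal until compound C reaches 0; allowable decrease = 60 hr.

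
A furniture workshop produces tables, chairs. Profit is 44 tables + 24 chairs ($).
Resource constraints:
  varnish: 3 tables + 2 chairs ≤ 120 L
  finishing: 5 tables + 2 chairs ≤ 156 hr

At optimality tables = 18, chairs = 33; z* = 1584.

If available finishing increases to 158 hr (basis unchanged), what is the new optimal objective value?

1592

At the optimum: varnish uses 120 of 120 (binding); finishing uses 156 of 156 (binding).
The binding rows give the dual system: 3·y_varnish + 5·y_finishing = 44 and 2·y_varnish + 2·y_finishing = 24.
Solving: y_varnish = 8, y_finishing = 4.
Δz = y_finishing·Δb = 4 × (2) = 8, so new z* = 1584 + 8 = 1592.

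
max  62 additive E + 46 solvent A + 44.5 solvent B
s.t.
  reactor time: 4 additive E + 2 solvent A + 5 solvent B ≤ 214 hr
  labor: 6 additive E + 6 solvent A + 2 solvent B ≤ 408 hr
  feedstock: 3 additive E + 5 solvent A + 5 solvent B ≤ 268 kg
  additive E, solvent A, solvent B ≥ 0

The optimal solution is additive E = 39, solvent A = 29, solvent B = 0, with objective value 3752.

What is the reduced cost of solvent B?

-5.5

Binding: reactor time and labor. Non-binding: feedstock (6 unused).
By complementary slackness, y = 0 for the non-binding constraint.
Dual feasibility on the basic columns requires 4·y_reactor time + 6·y_labor = 62, 2·y_reactor time + 6·y_labor = 46.
This yields shadow prices y_reactor time = 8, y_labor = 5.
Reduced cost of solvent B: c₃ − yᵀa₃ = 44.5 − (8·5 + 5·2) = 44.5 − 50 = -5.5.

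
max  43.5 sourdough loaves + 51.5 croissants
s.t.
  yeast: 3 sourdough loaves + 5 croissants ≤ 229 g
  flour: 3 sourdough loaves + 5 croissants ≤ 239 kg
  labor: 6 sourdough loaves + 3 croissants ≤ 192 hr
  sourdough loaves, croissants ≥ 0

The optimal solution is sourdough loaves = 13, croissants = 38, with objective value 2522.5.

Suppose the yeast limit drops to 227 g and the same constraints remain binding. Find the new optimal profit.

Check each constraint at x*: yeast 229/229 (tight); flour 229/239 (slack 10); labor 192/192 (tight).
Since flour is not tight, its dual is 0.
From A_Bᵀ y = c: 3·y_yeast + 6·y_labor = 43.5; 5·y_yeast + 3·y_labor = 51.5.
→ y_yeast = 8.5 and y_labor = 3.
Δz = y_yeast·Δb = 8.5 × (-2) = -17, so new z* = 2522.5 − 17 = 2505.5.

2505.5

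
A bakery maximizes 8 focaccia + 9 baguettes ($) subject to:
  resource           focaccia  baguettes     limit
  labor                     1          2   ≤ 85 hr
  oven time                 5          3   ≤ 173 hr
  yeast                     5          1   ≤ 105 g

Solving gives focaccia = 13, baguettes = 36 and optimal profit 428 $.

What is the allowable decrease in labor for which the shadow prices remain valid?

Binding constraints: labor, oven time. The basis is B = [[1,2],[5,3]] with det -7.
Per unit decrease in labor, x* moves by d = (0.4286, -0.7143).
The basis stays optimal until yeast becomes binding; allowable decrease = 2.8 hr.

2.8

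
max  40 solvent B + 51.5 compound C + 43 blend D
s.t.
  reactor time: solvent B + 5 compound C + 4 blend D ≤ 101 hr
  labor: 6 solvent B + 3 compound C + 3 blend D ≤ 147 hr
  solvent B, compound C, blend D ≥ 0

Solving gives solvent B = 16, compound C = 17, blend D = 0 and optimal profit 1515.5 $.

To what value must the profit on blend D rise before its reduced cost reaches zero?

44.5

Both reactor time and labor are binding at x*.
Dual feasibility on the basic columns requires 1·y_reactor time + 6·y_labor = 40, 5·y_reactor time + 3·y_labor = 51.5.
Solving: y_reactor time = 7, y_labor = 5.5.
blend D enters the basis when its profit ≥ yᵀa₃ = 7·4 + 5.5·3 = 44.5.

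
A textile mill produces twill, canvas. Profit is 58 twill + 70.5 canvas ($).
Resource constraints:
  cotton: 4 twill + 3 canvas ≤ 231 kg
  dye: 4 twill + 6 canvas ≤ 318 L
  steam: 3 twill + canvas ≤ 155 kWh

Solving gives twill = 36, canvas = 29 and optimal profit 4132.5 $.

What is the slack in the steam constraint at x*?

18

steam used = 3·36 + 1·29 = 137; slack = 155 − 137 = 18.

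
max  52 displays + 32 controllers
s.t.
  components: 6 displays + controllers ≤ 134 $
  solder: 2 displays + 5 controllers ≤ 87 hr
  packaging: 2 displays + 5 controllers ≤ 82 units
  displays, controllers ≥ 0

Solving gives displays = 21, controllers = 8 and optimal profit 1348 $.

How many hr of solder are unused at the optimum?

5

solder used = 2·21 + 5·8 = 82; slack = 87 − 82 = 5.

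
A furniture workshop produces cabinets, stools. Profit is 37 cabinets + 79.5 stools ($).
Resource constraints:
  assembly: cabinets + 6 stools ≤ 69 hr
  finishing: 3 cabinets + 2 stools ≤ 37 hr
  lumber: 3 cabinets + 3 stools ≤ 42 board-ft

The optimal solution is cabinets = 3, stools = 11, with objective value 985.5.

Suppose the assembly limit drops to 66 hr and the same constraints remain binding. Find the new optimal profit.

Check each constraint at x*: assembly 69/69 (tight); finishing 31/37 (slack 6); lumber 42/42 (tight).
By complementary slackness, y = 0 for the non-binding constraint.
The binding rows give the dual system: 1·y_assembly + 3·y_lumber = 37 and 6·y_assembly + 3·y_lumber = 79.5.
This yields shadow prices y_assembly = 8.5, y_lumber = 9.5.
Δz = y_assembly·Δb = 8.5 × (-3) = -25.5, so new z* = 985.5 − 25.5 = 960.

960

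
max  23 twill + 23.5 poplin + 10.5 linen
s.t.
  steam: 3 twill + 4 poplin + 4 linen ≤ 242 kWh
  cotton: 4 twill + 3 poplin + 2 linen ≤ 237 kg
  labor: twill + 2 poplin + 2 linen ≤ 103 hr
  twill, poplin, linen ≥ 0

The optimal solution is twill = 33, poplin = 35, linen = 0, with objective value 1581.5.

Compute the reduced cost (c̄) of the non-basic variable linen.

Binding: cotton and labor. Non-binding: steam (3 unused).
By complementary slackness, y = 0 for the non-binding constraint.
Dual feasibility on the basic columns requires 4·y_cotton + 1·y_labor = 23, 3·y_cotton + 2·y_labor = 23.5.
This yields shadow prices y_cotton = 4.5, y_labor = 5.
Reduced cost of linen: c₃ − yᵀa₃ = 10.5 − (4.5·2 + 5·2) = 10.5 − 19 = -8.5.

-8.5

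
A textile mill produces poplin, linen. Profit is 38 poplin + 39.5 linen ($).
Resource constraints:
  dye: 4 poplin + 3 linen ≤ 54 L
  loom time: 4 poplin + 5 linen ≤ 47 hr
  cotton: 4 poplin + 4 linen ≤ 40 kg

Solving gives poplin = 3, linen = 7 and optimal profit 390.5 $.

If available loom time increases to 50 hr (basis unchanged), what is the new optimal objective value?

395

Check each constraint at x*: dye 33/54 (slack 21); loom time 47/47 (tight); cotton 40/40 (tight).
Slack constraints have shadow price 0 (complementary slackness).
The binding rows give the dual system: 4·y_loom time + 4·y_cotton = 38 and 5·y_loom time + 4·y_cotton = 39.5.
Solving: y_loom time = 1.5, y_cotton = 8.
Δz = y_loom time·Δb = 1.5 × (3) = 4.5, so new z* = 390.5 + 4.5 = 395.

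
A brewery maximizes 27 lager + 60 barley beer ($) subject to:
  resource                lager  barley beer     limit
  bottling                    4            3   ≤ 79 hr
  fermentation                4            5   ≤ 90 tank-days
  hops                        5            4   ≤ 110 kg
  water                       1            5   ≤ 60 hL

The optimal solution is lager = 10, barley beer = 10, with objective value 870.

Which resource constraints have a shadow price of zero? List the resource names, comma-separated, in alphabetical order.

bottling, hops

bottling: 70/79 (slack 9)
fermentation: 90/90 (binding)
hops: 90/110 (slack 20)
water: 60/60 (binding)
By complementary slackness, a constraint with positive slack has shadow price 0 → bottling, hops.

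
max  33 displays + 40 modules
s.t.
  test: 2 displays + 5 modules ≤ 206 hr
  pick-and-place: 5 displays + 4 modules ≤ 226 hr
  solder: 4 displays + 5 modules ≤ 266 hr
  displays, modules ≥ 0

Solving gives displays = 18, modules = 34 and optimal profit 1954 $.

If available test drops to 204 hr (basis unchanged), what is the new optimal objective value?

1946

Check each constraint at x*: test 206/206 (tight); pick-and-place 226/226 (tight); solder 242/266 (slack 24).
By complementary slackness, y = 0 for the non-binding constraint.
Dual feasibility on the basic columns requires 2·y_test + 5·y_pick-and-place = 33, 5·y_test + 4·y_pick-and-place = 40.
→ y_test = 4 and y_pick-and-place = 5.
Δz = y_test·Δb = 4 × (-2) = -8, so new z* = 1954 − 8 = 1946.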